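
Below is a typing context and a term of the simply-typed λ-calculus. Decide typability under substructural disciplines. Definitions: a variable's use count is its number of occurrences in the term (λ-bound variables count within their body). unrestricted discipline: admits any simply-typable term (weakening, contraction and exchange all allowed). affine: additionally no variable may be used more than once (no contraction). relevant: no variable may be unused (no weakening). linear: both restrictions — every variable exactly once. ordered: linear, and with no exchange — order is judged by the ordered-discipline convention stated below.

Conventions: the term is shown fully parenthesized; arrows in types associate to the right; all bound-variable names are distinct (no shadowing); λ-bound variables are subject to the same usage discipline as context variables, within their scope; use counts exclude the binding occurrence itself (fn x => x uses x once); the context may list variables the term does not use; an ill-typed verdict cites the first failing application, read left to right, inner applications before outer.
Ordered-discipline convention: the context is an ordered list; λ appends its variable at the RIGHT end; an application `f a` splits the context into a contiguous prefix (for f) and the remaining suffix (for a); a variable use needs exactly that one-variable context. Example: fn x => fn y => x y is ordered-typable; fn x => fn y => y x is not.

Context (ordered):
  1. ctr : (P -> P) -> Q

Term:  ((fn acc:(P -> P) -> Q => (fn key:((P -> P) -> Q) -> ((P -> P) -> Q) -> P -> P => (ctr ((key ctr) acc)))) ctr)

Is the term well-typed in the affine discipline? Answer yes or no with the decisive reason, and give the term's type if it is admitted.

no — needs contraction — ctr ×3
variable uses: ctr: 3; acc (bound): 1; key (bound): 1
order of uses: ctr, key, ctr, acc, ctr
typing: the term checks, with type (((P -> P) -> Q) -> ((P -> P) -> Q) -> P -> P) -> Q
all disciplines: ordered ✗; linear ✗; affine ✗; relevant ✓; unrestricted ✓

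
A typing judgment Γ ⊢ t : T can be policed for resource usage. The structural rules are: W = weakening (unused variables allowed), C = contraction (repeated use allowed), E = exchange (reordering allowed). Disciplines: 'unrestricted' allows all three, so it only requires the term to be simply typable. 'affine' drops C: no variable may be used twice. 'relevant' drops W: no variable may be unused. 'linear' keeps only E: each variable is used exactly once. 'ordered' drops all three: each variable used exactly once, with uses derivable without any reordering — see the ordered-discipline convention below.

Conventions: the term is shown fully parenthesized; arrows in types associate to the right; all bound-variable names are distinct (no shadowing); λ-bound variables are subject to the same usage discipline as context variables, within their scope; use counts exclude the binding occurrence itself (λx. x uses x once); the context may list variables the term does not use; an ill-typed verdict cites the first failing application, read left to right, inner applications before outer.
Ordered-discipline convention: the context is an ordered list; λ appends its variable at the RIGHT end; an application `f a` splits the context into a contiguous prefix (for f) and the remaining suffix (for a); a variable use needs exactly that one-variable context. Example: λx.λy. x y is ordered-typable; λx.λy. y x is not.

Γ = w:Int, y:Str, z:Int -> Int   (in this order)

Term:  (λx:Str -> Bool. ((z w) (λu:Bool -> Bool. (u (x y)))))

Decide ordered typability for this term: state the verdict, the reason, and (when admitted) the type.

no — a type mismatch blocks all five
usage: w=1; y=1; z=1; x (λ-bound)=1; u (λ-bound)=1
uses in reading order: z, w, u, x, y
typing: ill-typed: applying a non-function (Int)
across the five disciplines: ordered ✗; linear ✗; affine ✗; relevant ✗; unrestricted ✗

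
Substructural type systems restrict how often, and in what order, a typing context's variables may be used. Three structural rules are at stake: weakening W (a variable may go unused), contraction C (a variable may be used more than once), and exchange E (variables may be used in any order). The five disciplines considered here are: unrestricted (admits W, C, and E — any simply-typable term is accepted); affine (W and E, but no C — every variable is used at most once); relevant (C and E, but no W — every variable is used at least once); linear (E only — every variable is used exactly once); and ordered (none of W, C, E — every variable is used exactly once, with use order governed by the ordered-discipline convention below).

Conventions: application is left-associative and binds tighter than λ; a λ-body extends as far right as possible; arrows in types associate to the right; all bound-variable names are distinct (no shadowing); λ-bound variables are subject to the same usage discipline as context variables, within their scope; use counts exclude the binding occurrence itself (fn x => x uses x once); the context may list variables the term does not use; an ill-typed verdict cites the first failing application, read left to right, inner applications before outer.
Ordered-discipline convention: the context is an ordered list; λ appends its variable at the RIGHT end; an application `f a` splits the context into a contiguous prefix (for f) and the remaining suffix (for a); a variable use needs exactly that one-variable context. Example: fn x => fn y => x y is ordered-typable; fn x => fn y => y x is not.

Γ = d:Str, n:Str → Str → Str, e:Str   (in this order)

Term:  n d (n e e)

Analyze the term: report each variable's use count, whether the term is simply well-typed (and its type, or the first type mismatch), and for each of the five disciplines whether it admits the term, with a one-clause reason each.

variable uses: d ×1; n ×2; e ×2
order of uses: n, d, n, e, e
typing: ✓ — Str
ordered: ✗ — uses contraction: n ×2, e ×2
linear: ✗ — uses contraction: n ×2, e ×2
affine: ✗ — uses contraction: n ×2, e ×2
relevant: ✓ — every one of d, n, e appears
unrestricted: ✓ — well-typed at Str; no restrictions here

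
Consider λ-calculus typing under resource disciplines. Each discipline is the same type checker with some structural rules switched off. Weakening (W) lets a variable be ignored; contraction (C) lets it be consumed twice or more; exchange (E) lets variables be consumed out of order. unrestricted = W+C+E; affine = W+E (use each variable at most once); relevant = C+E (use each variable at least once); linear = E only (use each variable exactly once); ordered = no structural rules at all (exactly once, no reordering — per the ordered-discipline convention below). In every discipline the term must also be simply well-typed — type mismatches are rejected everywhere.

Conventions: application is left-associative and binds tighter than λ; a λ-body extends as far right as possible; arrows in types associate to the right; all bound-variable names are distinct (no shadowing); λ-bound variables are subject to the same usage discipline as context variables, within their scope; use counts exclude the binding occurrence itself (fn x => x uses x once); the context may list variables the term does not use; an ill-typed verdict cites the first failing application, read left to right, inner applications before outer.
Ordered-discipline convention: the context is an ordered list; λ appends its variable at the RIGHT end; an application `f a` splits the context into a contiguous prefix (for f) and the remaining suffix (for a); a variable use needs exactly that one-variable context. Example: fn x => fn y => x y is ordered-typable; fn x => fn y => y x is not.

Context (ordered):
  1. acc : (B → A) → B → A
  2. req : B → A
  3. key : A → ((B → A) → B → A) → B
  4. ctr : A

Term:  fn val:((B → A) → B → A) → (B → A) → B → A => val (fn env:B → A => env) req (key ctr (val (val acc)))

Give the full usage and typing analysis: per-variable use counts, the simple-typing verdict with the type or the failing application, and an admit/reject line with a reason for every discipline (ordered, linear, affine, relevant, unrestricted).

variable uses: acc=1; req=1; key=1; ctr=1; val (bound)=3; env (bound)=1
left-to-right use order: val, env, req, key, ctr, val, val, acc
typing: the term checks, with type (((B → A) → B → A) → (B → A) → B → A) → A
ordered ✗ (uses contraction: val ×3)
linear ✗ (uses contraction: val ×3)
affine ✗ (uses contraction: val ×3)
relevant ✓ (acc, req, key, ctr, val, env: all used, weakening unneeded)
unrestricted ✓ (typability at (((B → A) → B → A) → (B → A) → B → A) → A is all that's needed)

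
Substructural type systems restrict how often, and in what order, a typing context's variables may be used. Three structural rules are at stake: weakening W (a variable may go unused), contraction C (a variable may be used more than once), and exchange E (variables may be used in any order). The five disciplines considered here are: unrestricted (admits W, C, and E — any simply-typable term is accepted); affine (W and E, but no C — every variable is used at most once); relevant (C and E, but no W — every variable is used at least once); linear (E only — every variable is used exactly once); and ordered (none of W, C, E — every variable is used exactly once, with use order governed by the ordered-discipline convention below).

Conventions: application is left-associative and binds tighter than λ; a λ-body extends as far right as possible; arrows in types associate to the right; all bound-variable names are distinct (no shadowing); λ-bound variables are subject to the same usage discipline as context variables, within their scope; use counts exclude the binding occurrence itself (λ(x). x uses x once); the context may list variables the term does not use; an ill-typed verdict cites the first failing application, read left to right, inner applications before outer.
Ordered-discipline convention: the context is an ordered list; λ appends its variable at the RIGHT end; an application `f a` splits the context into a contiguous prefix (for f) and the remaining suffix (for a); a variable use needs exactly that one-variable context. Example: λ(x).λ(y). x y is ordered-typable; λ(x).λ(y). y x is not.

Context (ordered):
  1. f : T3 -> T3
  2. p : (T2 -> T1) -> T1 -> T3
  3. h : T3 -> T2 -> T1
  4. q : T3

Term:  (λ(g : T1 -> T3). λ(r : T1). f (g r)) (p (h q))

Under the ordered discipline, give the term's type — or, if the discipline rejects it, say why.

term : T1 -> T3
variable uses: f: 1, p: 1, h: 1, q: 1, g (λ-bound): 1, r (λ-bound): 1
left-to-right use order: f, g, r, p, h, q
typing: ✓ — T1 -> T3
per-discipline verdicts: ordered ✓, linear ✓, affine ✓, relevant ✓, unrestricted ✓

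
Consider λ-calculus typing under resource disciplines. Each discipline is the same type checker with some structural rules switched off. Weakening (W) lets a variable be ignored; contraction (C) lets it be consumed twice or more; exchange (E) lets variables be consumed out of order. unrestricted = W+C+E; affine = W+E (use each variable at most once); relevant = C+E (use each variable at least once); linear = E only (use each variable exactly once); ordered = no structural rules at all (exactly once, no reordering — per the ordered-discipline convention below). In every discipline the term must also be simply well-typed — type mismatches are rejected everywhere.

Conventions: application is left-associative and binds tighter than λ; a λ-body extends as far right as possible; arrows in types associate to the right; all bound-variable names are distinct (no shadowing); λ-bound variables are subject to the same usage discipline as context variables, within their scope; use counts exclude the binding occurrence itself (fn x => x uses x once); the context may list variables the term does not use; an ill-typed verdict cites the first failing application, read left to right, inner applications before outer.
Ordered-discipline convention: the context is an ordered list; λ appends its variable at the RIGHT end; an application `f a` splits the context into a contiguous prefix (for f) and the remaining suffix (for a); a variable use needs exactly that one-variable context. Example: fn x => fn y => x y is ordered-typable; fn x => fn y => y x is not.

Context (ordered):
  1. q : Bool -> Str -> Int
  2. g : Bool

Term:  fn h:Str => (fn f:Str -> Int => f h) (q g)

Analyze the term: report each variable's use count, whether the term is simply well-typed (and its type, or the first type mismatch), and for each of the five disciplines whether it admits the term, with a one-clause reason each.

usage: q=1; g=1; h [bound]=1; f [bound]=1
order of uses: f, h, q, g
typing: well-typed — term : Str -> Int
ordered: ✗ — needs exchange: uses follow f, h, q, g
linear: ✓ — each of q, g, h, f used exactly once
affine: ✓ — no duplicate uses among q, g, h, f
relevant: ✓ — none of q, g, h, f goes unused
unrestricted: ✓ — simply typable at Str -> Int; W, C, E all held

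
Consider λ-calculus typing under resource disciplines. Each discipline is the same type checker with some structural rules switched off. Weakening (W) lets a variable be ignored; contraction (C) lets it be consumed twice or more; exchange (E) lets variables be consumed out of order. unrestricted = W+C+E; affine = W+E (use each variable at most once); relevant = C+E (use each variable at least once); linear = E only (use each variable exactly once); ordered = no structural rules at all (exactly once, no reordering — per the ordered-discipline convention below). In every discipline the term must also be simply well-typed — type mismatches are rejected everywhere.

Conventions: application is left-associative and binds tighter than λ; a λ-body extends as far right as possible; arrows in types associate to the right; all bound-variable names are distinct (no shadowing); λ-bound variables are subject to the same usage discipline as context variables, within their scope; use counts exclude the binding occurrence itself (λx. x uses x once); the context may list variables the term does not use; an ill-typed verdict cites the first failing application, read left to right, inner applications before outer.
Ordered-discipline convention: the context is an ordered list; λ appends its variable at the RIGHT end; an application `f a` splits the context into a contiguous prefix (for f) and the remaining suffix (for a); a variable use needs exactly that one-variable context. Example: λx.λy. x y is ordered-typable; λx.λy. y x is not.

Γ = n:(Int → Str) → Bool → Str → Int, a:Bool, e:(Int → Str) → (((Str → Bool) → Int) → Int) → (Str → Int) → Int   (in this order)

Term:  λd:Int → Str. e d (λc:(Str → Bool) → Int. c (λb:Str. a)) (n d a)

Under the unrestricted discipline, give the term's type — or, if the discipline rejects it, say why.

term : (Int → Str) → Int
use counts: n: 1×, a: 2×, e: 1×, d (λ-bound): 2×, c (λ-bound): 1×, b (λ-bound): 0×
uses in reading order: e, d, c, a, n, d, a
typing: well-typed — term : (Int → Str) → Int
all disciplines: ordered ✗; linear ✗; affine ✗; relevant ✗; unrestricted ✓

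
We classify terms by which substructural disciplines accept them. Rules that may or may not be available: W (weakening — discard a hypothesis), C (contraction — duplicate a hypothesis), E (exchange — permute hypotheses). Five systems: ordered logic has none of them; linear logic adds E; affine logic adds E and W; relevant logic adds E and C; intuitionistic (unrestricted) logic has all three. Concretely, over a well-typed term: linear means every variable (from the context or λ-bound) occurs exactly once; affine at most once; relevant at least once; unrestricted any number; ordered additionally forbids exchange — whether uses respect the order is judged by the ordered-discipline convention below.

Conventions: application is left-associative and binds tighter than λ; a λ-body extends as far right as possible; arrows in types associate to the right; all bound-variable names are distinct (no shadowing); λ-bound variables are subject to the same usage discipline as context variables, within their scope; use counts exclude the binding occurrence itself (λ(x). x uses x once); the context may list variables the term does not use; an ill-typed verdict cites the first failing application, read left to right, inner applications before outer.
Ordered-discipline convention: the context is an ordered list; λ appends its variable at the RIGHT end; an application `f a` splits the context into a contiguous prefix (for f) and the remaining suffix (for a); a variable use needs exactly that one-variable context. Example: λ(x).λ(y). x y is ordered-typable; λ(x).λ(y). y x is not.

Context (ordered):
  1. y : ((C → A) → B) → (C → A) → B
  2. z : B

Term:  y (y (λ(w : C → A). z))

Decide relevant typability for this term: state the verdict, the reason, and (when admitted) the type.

no — needs weakening: w unused
use counts: y: 2; z: 1; w [bound]: 0
order of uses: y, y, z
typing: well-typed at (C → A) → B
across the five disciplines: ordered ✗ · linear ✗ · affine ✗ · relevant ✗ · unrestricted ✓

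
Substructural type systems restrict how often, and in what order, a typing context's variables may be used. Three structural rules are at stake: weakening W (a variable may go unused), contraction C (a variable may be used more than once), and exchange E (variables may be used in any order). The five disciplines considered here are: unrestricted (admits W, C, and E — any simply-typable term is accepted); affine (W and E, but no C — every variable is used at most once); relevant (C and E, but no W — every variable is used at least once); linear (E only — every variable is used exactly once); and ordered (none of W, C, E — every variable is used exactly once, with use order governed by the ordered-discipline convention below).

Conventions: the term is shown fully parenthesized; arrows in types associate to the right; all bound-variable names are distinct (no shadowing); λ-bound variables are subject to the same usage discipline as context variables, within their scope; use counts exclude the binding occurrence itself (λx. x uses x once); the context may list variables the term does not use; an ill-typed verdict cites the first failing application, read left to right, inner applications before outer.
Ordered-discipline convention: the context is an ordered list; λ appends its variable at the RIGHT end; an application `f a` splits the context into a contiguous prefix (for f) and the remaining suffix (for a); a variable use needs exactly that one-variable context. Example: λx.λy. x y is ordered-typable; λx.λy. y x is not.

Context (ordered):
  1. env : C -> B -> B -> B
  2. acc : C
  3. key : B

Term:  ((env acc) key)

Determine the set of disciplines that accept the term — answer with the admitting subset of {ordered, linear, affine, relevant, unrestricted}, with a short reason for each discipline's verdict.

accepted by: ordered, linear, affine, relevant, unrestricted
use counts: env ×1, acc ×1, key ×1
uses in reading order: env, acc, key
typing: the term checks, with type B -> B
ordered ✓ (env, acc, key once each; derivable with no W/C/E)
linear ✓ (env, acc, key: one use apiece)
affine ✓ (env, acc, key: no repeats, contraction unneeded)
relevant ✓ (at least one use each (env, acc, key))
unrestricted ✓ (type-checks (B -> B) and nothing is barred)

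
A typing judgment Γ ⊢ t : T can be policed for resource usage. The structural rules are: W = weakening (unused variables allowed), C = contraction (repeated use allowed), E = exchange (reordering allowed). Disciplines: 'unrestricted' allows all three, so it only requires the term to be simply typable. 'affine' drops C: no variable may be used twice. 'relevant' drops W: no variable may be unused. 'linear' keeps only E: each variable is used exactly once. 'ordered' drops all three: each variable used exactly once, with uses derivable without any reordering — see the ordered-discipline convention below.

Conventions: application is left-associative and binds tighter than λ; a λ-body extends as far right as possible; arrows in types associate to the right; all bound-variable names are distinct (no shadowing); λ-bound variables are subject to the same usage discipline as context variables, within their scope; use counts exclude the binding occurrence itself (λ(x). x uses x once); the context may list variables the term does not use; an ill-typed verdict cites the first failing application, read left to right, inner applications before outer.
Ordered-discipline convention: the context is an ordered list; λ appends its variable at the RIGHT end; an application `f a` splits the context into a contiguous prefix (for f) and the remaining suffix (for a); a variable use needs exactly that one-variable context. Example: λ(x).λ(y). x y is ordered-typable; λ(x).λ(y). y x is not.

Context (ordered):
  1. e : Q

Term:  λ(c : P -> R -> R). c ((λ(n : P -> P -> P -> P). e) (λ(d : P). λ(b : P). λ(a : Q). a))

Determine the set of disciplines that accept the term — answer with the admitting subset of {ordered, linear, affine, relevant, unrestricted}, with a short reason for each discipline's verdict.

admitting disciplines: none
usage: e ×1, c [bound] ×1, n [bound] ×0, d [bound] ×0, b [bound] ×0, a [bound] ×1
order of uses: c, e, a
typing: ill-typed: argument of type P -> P -> Q -> Q where P -> P -> P -> P is required
ordered: ✗ — the type mismatch rejects it
linear: ✗ — not simply typable
affine: ✗ — fails simple typing
relevant: ✗ — a type mismatch blocks all five
unrestricted: ✗ — the type mismatch rejects it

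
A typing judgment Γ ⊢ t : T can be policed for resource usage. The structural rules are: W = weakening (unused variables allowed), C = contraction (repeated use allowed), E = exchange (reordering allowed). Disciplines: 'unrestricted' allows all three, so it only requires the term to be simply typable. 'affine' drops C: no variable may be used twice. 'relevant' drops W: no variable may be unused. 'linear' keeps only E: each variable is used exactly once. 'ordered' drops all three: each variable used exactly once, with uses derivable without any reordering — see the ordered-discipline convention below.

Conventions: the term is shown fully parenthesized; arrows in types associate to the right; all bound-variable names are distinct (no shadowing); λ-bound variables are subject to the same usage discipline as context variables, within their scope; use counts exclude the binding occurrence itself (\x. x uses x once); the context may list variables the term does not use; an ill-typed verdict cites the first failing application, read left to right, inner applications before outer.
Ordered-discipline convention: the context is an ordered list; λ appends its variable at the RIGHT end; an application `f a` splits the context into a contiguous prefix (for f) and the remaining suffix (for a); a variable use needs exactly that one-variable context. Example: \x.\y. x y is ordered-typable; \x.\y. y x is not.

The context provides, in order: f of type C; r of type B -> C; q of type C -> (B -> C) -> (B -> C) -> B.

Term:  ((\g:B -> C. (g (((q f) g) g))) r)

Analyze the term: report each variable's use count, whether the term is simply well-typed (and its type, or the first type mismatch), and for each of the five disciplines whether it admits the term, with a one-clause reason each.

variable uses: f: 1×, r: 1×, q: 1×, g (bound): 3×
order of uses: g, q, f, g, g, r
typing: well-typed — term : C
ordered ✗ (uses contraction: g ×3)
linear ✗ (uses contraction: g ×3)
affine ✗ (uses contraction: g ×3)
relevant ✓ (every one of f, r, q, g appears)
unrestricted ✓ (simply typable at C; W, C, E all held)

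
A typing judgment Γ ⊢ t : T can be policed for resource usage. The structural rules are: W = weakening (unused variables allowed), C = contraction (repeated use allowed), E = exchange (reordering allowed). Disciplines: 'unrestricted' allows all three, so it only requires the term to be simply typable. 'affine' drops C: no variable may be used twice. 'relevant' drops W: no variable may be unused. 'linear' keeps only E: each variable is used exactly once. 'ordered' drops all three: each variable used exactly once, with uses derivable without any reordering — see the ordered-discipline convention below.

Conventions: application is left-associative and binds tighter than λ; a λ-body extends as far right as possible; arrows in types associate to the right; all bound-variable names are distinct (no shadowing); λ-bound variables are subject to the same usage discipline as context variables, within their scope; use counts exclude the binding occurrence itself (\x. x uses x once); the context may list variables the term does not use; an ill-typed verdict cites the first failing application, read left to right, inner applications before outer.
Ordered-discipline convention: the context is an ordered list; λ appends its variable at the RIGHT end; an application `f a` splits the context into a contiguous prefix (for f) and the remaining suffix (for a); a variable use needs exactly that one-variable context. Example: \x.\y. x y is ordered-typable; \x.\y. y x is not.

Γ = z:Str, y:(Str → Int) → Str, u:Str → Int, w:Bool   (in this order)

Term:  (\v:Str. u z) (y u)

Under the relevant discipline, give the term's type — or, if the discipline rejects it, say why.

not well-typed under relevant — unused: w, v — weakening required
counts: z: 1×; y: 1×; u: 2×; w: 0×; v [bound]: 0×
uses in reading order: u, z, y, u
typing: well-typed — term : Int
summary: ordered ✗; linear ✗; affine ✗; relevant ✗; unrestricted ✓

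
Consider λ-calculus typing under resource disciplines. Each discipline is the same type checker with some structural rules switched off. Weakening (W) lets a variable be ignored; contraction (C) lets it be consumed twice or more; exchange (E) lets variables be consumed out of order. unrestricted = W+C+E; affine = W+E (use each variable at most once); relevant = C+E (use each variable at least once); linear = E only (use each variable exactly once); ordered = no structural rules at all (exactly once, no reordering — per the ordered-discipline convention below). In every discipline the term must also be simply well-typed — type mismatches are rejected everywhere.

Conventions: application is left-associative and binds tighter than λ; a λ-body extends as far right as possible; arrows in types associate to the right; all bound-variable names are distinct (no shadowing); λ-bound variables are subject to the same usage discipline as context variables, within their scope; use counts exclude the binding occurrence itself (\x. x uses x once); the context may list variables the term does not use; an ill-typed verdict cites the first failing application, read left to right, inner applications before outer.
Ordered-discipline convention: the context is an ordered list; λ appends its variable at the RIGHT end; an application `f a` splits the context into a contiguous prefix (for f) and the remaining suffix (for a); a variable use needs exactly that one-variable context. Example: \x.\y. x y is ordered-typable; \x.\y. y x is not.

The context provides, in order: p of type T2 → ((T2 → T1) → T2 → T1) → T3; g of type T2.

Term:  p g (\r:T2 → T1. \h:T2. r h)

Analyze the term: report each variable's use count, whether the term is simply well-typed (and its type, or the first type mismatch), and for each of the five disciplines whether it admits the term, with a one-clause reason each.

variable uses: p: 1×; g: 1×; r (λ-bound): 1×; h (λ-bound): 1×
use order (left to right): p, g, r, h
typing: the term checks, with type T3
ordered ✓ (one use each (p, g, r, h); ordered split holds)
linear ✓ (each of p, g, r, h used exactly once)
affine ✓ (no duplicate uses among p, g, r, h)
relevant ✓ (p, g, r, h: all used, weakening unneeded)
unrestricted ✓ (simply typable at T3; W, C, E all held)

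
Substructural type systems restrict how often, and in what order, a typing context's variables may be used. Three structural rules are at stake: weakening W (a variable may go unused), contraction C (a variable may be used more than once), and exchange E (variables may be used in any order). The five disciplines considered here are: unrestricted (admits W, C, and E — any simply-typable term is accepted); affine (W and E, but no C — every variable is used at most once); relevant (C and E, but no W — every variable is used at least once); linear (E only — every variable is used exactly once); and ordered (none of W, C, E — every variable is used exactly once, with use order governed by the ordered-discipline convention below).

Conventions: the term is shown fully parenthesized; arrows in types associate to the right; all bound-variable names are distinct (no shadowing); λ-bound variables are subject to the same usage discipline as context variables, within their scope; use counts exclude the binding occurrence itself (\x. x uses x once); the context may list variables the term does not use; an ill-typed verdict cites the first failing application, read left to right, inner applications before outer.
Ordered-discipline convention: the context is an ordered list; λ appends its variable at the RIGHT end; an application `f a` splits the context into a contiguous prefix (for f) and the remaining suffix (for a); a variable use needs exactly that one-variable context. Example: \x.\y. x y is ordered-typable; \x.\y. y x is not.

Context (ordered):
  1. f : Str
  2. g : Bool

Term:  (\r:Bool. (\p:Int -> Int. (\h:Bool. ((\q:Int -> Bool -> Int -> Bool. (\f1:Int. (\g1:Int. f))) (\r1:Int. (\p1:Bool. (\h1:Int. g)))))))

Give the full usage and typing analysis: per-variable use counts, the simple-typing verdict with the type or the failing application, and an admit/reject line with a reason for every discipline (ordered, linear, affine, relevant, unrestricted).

variable uses: f: 1, g: 1, r (λ-bound): 0, p (λ-bound): 0, h (λ-bound): 0, q (λ-bound): 0, f1 (λ-bound): 0, g1 (λ-bound): 0, r1 (λ-bound): 0, p1 (λ-bound): 0, h1 (λ-bound): 0
order of uses: f, g
typing: the term checks, with type Bool -> (Int -> Int) -> Bool -> Int -> Int -> Str
ordered ✗ (needs weakening: r, p, h, q, f1, g1, r1, p1, h1 unused)
linear ✗ (needs weakening: r, p, h, q, f1, g1, r1, p1, h1 unused)
affine ✓ (at most one use each (f, g, r, p, h, q, f1, g1, r1, p1, h1))
relevant ✗ (needs weakening: r, p, h, q, f1, g1, r1, p1, h1 unused)
unrestricted ✓ (simply typable at Bool -> (Int -> Int) -> Bool -> Int -> Int -> Str; W, C, E all held)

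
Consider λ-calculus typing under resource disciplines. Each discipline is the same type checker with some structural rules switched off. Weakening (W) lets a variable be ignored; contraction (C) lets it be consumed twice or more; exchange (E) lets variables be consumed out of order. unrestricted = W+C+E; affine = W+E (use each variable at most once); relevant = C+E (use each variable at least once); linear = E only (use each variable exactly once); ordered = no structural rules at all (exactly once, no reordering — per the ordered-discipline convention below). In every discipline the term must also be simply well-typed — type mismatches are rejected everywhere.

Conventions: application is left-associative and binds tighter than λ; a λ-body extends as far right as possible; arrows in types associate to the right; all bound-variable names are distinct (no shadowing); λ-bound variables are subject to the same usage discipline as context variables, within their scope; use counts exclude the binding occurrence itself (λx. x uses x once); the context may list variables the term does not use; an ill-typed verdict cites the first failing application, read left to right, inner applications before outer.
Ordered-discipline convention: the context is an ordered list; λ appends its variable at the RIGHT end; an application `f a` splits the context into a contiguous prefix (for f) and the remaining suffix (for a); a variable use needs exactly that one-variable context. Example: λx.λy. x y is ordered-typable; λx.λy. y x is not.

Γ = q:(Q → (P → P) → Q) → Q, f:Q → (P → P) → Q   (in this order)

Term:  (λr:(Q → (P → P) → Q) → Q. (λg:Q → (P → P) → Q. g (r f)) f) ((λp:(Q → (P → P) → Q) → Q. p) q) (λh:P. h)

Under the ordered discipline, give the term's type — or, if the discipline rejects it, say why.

not well-typed under ordered — f ×2 used more than once (contraction)
counts: q ×1; f ×2; r [bound] ×1; g [bound] ×1; p [bound] ×1; h [bound] ×1
use order (left to right): g, r, f, f, p, q, h
typing: ✓ — Q
summary: ordered ✗ · linear ✗ · affine ✗ · relevant ✓ · unrestricted ✓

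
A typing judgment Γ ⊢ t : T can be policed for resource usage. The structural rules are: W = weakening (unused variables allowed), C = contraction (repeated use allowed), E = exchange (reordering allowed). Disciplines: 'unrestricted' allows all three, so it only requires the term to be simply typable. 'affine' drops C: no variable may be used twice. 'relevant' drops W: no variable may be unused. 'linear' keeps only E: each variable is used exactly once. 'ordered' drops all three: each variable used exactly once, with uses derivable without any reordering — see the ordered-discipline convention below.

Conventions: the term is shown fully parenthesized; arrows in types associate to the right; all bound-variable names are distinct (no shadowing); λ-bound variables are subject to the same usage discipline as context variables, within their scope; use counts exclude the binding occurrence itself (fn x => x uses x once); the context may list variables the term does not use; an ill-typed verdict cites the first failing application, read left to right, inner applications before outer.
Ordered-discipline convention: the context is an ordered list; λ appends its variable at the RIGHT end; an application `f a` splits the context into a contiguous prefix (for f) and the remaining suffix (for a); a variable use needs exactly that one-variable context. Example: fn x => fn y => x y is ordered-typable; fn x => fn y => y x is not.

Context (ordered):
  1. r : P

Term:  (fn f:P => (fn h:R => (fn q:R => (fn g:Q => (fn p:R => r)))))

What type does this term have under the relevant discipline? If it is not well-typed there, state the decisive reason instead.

not well-typed under relevant — f, h, q, g, p never used (weakening)
use counts: r: 1, f (bound): 0, h (bound): 0, q (bound): 0, g (bound): 0, p (bound): 0
order of uses: r
typing: the term checks, with type P → R → R → Q → R → P
all disciplines: ordered ✗; linear ✗; affine ✓; relevant ✗; unrestricted ✓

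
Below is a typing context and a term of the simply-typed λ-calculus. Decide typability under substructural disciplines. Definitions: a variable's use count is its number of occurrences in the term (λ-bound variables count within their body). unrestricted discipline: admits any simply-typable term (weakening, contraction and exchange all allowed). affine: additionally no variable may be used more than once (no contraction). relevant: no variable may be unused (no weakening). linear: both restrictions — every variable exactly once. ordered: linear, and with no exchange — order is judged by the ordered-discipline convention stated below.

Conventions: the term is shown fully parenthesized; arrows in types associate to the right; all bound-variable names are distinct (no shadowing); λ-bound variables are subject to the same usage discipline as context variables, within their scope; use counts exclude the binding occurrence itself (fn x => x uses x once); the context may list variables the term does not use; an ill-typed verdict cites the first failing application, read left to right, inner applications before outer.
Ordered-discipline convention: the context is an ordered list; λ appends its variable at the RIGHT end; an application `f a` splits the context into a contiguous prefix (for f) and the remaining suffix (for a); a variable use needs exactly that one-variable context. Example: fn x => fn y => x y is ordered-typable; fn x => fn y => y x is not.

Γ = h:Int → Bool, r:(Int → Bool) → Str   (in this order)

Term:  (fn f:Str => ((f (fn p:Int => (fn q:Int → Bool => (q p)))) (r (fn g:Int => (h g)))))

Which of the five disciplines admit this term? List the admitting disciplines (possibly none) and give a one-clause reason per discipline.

admitted in: none
counts: h: 1×; r: 1×; f [bound]: 1×; p [bound]: 1×; q [bound]: 1×; g [bound]: 1×
uses in reading order: f, q, p, r, h, g
typing: ill-typed: non-function type Str applied to an argument
ordered ✗ (not simply typable)
linear ✗ (fails simple typing)
affine ✗ (a type mismatch blocks all five)
relevant ✗ (the type mismatch rejects it)
unrestricted ✗ (not simply typable)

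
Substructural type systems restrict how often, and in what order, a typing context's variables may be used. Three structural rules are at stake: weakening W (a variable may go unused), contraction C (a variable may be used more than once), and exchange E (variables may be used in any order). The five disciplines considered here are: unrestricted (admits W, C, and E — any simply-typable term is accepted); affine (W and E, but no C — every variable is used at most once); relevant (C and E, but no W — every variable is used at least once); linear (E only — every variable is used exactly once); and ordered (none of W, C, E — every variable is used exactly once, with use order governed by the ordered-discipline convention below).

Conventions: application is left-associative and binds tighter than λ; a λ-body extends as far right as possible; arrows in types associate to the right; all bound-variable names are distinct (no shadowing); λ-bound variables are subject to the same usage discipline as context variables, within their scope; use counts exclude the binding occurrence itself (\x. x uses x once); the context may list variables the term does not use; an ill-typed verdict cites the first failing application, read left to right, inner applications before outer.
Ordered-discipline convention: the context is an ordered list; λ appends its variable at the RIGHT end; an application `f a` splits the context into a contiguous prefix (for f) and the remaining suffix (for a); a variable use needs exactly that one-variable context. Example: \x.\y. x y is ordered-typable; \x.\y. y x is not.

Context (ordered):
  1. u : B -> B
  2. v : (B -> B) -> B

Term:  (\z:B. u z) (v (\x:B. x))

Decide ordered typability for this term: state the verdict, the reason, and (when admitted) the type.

yes — u, v, z, x once each; derivable with no W/C/E; term : B
variable uses: u: 1×, v: 1×, z (λ-bound): 1×, x (λ-bound): 1×
uses in reading order: u, z, v, x
typing: well-typed — term : B
summary: ordered ✓, linear ✓, affine ✓, relevant ✓, unrestricted ✓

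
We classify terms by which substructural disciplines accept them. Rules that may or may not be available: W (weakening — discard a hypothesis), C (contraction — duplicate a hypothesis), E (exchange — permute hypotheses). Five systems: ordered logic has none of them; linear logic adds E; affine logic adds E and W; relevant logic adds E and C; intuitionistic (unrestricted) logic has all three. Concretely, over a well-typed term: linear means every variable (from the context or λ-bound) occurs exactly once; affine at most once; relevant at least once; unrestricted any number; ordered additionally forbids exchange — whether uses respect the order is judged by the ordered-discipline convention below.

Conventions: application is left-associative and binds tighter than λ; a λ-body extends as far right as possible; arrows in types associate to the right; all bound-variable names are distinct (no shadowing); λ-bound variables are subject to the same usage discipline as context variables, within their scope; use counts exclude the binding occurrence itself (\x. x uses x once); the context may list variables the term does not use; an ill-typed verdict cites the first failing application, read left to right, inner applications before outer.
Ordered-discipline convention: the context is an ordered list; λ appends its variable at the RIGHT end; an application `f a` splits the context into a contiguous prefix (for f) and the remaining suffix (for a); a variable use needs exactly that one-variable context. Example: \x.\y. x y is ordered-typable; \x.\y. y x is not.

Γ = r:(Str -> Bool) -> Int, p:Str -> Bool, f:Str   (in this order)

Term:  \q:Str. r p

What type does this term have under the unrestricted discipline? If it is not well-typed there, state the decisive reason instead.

term : Str -> Int
usage: r: 1×, p: 1×, f: 0×, q [bound]: 0×
uses in reading order: r, p
typing: ✓ — Str -> Int
summary: ordered ✗ | linear ✗ | affine ✓ | relevant ✗ | unrestricted ✓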